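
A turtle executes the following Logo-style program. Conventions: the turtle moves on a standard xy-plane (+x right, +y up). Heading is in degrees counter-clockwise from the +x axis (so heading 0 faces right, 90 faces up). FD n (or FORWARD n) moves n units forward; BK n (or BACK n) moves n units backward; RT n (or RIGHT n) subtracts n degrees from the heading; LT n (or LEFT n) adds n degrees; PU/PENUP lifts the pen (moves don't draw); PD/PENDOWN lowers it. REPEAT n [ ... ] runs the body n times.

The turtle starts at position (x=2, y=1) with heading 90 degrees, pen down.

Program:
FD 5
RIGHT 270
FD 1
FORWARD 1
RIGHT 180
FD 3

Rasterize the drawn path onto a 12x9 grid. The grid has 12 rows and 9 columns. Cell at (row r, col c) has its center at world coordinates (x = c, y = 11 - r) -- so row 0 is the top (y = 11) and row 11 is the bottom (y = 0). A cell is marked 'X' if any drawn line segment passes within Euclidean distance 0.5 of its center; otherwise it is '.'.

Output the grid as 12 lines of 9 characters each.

Answer: .........
.........
.........
.........
.........
XXXX.....
..X......
..X......
..X......
..X......
..X......
.........

Derivation:
Segment 0: (2,1) -> (2,6)
Segment 1: (2,6) -> (1,6)
Segment 2: (1,6) -> (0,6)
Segment 3: (0,6) -> (3,6)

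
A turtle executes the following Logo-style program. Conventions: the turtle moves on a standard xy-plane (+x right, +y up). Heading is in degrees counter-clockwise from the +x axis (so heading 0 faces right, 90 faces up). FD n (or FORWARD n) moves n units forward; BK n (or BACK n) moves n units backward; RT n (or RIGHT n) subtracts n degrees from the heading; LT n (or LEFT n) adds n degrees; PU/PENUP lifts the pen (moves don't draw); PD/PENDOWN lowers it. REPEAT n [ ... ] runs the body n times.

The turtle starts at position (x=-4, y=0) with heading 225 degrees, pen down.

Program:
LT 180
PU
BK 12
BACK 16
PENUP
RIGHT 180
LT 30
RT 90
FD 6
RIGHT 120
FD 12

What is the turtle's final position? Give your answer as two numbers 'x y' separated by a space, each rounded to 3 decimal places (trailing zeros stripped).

Executing turtle program step by step:
Start: pos=(-4,0), heading=225, pen down
LT 180: heading 225 -> 45
PU: pen up
BK 12: (-4,0) -> (-12.485,-8.485) [heading=45, move]
BK 16: (-12.485,-8.485) -> (-23.799,-19.799) [heading=45, move]
PU: pen up
RT 180: heading 45 -> 225
LT 30: heading 225 -> 255
RT 90: heading 255 -> 165
FD 6: (-23.799,-19.799) -> (-29.595,-18.246) [heading=165, move]
RT 120: heading 165 -> 45
FD 12: (-29.595,-18.246) -> (-21.109,-9.761) [heading=45, move]
Final: pos=(-21.109,-9.761), heading=45, 0 segment(s) drawn

Answer: -21.109 -9.761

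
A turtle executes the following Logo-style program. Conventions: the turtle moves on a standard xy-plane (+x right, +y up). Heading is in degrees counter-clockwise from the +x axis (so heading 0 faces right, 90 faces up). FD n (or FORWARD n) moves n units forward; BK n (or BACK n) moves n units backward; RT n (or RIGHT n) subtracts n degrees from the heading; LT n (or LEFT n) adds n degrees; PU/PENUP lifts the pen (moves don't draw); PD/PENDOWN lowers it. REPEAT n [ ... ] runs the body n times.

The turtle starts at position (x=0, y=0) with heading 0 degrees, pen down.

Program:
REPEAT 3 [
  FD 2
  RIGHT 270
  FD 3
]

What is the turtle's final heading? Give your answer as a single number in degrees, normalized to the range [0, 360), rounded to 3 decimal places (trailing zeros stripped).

Answer: 270

Derivation:
Executing turtle program step by step:
Start: pos=(0,0), heading=0, pen down
REPEAT 3 [
  -- iteration 1/3 --
  FD 2: (0,0) -> (2,0) [heading=0, draw]
  RT 270: heading 0 -> 90
  FD 3: (2,0) -> (2,3) [heading=90, draw]
  -- iteration 2/3 --
  FD 2: (2,3) -> (2,5) [heading=90, draw]
  RT 270: heading 90 -> 180
  FD 3: (2,5) -> (-1,5) [heading=180, draw]
  -- iteration 3/3 --
  FD 2: (-1,5) -> (-3,5) [heading=180, draw]
  RT 270: heading 180 -> 270
  FD 3: (-3,5) -> (-3,2) [heading=270, draw]
]
Final: pos=(-3,2), heading=270, 6 segment(s) drawn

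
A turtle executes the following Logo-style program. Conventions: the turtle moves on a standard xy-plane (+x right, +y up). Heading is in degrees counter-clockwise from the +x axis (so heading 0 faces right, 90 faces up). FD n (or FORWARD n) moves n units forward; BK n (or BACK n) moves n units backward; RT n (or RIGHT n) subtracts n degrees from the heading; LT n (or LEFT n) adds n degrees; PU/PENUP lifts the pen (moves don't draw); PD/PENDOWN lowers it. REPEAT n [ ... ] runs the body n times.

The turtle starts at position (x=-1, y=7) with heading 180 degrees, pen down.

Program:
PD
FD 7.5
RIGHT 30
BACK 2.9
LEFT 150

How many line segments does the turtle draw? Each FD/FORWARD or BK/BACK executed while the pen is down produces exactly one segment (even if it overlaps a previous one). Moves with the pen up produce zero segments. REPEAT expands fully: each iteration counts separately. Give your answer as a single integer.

Executing turtle program step by step:
Start: pos=(-1,7), heading=180, pen down
PD: pen down
FD 7.5: (-1,7) -> (-8.5,7) [heading=180, draw]
RT 30: heading 180 -> 150
BK 2.9: (-8.5,7) -> (-5.989,5.55) [heading=150, draw]
LT 150: heading 150 -> 300
Final: pos=(-5.989,5.55), heading=300, 2 segment(s) drawn
Segments drawn: 2

Answer: 2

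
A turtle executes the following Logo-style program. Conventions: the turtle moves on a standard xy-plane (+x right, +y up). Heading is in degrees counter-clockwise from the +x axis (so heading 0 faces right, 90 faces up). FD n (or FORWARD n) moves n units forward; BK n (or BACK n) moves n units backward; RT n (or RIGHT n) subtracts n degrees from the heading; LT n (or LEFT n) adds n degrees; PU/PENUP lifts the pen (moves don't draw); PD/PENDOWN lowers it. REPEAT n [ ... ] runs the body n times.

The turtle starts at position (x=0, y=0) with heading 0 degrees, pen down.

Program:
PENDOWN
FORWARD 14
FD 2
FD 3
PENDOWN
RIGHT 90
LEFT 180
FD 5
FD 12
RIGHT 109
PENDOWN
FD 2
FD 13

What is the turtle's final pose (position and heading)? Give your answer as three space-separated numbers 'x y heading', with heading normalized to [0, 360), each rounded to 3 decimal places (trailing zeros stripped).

Answer: 33.183 12.116 341

Derivation:
Executing turtle program step by step:
Start: pos=(0,0), heading=0, pen down
PD: pen down
FD 14: (0,0) -> (14,0) [heading=0, draw]
FD 2: (14,0) -> (16,0) [heading=0, draw]
FD 3: (16,0) -> (19,0) [heading=0, draw]
PD: pen down
RT 90: heading 0 -> 270
LT 180: heading 270 -> 90
FD 5: (19,0) -> (19,5) [heading=90, draw]
FD 12: (19,5) -> (19,17) [heading=90, draw]
RT 109: heading 90 -> 341
PD: pen down
FD 2: (19,17) -> (20.891,16.349) [heading=341, draw]
FD 13: (20.891,16.349) -> (33.183,12.116) [heading=341, draw]
Final: pos=(33.183,12.116), heading=341, 7 segment(s) drawn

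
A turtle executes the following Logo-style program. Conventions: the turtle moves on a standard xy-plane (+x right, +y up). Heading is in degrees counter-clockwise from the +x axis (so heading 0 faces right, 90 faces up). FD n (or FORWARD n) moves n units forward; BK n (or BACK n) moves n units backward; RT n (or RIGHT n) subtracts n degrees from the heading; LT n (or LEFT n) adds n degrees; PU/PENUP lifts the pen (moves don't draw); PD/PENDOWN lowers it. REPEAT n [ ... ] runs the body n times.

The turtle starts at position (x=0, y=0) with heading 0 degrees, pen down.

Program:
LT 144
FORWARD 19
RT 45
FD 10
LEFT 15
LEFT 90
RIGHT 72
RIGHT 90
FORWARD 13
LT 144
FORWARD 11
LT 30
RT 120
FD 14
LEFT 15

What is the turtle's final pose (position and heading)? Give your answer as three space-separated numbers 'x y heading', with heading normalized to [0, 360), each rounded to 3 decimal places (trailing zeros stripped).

Executing turtle program step by step:
Start: pos=(0,0), heading=0, pen down
LT 144: heading 0 -> 144
FD 19: (0,0) -> (-15.371,11.168) [heading=144, draw]
RT 45: heading 144 -> 99
FD 10: (-15.371,11.168) -> (-16.936,21.045) [heading=99, draw]
LT 15: heading 99 -> 114
LT 90: heading 114 -> 204
RT 72: heading 204 -> 132
RT 90: heading 132 -> 42
FD 13: (-16.936,21.045) -> (-7.275,29.744) [heading=42, draw]
LT 144: heading 42 -> 186
FD 11: (-7.275,29.744) -> (-18.215,28.594) [heading=186, draw]
LT 30: heading 186 -> 216
RT 120: heading 216 -> 96
FD 14: (-18.215,28.594) -> (-19.678,42.517) [heading=96, draw]
LT 15: heading 96 -> 111
Final: pos=(-19.678,42.517), heading=111, 5 segment(s) drawn

Answer: -19.678 42.517 111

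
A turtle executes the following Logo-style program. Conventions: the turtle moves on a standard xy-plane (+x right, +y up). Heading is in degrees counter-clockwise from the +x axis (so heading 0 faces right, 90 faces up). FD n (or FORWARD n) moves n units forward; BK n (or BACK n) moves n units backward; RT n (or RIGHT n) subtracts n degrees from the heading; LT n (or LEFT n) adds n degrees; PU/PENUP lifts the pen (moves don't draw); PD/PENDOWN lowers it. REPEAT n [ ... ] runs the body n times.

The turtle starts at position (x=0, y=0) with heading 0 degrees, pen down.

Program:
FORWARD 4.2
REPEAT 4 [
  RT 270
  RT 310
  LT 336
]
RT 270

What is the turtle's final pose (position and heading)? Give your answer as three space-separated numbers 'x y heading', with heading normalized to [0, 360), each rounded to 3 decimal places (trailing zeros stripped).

Executing turtle program step by step:
Start: pos=(0,0), heading=0, pen down
FD 4.2: (0,0) -> (4.2,0) [heading=0, draw]
REPEAT 4 [
  -- iteration 1/4 --
  RT 270: heading 0 -> 90
  RT 310: heading 90 -> 140
  LT 336: heading 140 -> 116
  -- iteration 2/4 --
  RT 270: heading 116 -> 206
  RT 310: heading 206 -> 256
  LT 336: heading 256 -> 232
  -- iteration 3/4 --
  RT 270: heading 232 -> 322
  RT 310: heading 322 -> 12
  LT 336: heading 12 -> 348
  -- iteration 4/4 --
  RT 270: heading 348 -> 78
  RT 310: heading 78 -> 128
  LT 336: heading 128 -> 104
]
RT 270: heading 104 -> 194
Final: pos=(4.2,0), heading=194, 1 segment(s) drawn

Answer: 4.2 0 194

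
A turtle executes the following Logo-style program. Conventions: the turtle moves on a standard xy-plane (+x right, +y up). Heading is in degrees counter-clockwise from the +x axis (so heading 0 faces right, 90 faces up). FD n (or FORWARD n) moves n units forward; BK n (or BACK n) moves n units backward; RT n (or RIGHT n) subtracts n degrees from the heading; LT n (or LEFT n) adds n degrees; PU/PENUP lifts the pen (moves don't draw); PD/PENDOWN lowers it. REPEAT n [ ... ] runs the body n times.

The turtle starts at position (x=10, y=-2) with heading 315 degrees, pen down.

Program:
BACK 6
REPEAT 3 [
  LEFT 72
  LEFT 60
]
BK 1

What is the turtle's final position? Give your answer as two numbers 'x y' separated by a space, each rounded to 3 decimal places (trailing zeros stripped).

Answer: 4.77 2.399

Derivation:
Executing turtle program step by step:
Start: pos=(10,-2), heading=315, pen down
BK 6: (10,-2) -> (5.757,2.243) [heading=315, draw]
REPEAT 3 [
  -- iteration 1/3 --
  LT 72: heading 315 -> 27
  LT 60: heading 27 -> 87
  -- iteration 2/3 --
  LT 72: heading 87 -> 159
  LT 60: heading 159 -> 219
  -- iteration 3/3 --
  LT 72: heading 219 -> 291
  LT 60: heading 291 -> 351
]
BK 1: (5.757,2.243) -> (4.77,2.399) [heading=351, draw]
Final: pos=(4.77,2.399), heading=351, 2 segment(s) drawn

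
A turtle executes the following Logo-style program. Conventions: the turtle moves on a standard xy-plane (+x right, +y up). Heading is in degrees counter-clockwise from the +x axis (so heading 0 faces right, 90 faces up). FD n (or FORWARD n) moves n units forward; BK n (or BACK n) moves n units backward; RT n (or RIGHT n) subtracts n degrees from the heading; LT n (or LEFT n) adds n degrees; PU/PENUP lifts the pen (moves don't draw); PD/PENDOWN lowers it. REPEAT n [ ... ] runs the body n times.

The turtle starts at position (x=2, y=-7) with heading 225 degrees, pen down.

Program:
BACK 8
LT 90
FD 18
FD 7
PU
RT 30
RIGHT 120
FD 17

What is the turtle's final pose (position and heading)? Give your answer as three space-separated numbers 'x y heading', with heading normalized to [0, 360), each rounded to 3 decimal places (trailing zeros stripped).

Answer: 8.914 -14.621 165

Derivation:
Executing turtle program step by step:
Start: pos=(2,-7), heading=225, pen down
BK 8: (2,-7) -> (7.657,-1.343) [heading=225, draw]
LT 90: heading 225 -> 315
FD 18: (7.657,-1.343) -> (20.385,-14.071) [heading=315, draw]
FD 7: (20.385,-14.071) -> (25.335,-19.021) [heading=315, draw]
PU: pen up
RT 30: heading 315 -> 285
RT 120: heading 285 -> 165
FD 17: (25.335,-19.021) -> (8.914,-14.621) [heading=165, move]
Final: pos=(8.914,-14.621), heading=165, 3 segment(s) drawn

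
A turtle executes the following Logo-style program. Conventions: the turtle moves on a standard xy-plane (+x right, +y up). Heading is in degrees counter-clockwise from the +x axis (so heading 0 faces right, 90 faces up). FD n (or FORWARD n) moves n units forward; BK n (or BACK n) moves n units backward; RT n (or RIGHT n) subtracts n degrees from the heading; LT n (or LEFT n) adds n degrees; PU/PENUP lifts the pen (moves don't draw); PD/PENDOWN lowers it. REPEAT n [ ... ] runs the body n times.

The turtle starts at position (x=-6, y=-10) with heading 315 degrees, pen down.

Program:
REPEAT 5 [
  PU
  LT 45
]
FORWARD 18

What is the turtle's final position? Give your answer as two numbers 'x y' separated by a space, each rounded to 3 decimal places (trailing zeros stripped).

Answer: -24 -10

Derivation:
Executing turtle program step by step:
Start: pos=(-6,-10), heading=315, pen down
REPEAT 5 [
  -- iteration 1/5 --
  PU: pen up
  LT 45: heading 315 -> 0
  -- iteration 2/5 --
  PU: pen up
  LT 45: heading 0 -> 45
  -- iteration 3/5 --
  PU: pen up
  LT 45: heading 45 -> 90
  -- iteration 4/5 --
  PU: pen up
  LT 45: heading 90 -> 135
  -- iteration 5/5 --
  PU: pen up
  LT 45: heading 135 -> 180
]
FD 18: (-6,-10) -> (-24,-10) [heading=180, move]
Final: pos=(-24,-10), heading=180, 0 segment(s) drawn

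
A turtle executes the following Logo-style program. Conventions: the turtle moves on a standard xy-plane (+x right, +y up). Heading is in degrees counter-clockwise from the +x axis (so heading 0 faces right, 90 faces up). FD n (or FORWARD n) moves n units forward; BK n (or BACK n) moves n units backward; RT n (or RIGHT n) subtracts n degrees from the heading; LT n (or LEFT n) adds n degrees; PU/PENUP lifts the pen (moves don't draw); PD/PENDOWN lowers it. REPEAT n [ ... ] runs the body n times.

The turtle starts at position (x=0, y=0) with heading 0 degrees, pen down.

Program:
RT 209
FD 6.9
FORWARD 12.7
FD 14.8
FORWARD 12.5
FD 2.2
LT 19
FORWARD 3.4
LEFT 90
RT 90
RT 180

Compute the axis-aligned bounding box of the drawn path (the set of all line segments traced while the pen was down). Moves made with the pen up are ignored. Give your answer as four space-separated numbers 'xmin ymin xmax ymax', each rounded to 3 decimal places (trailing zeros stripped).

Executing turtle program step by step:
Start: pos=(0,0), heading=0, pen down
RT 209: heading 0 -> 151
FD 6.9: (0,0) -> (-6.035,3.345) [heading=151, draw]
FD 12.7: (-6.035,3.345) -> (-17.143,9.502) [heading=151, draw]
FD 14.8: (-17.143,9.502) -> (-30.087,16.677) [heading=151, draw]
FD 12.5: (-30.087,16.677) -> (-41.02,22.738) [heading=151, draw]
FD 2.2: (-41.02,22.738) -> (-42.944,23.804) [heading=151, draw]
LT 19: heading 151 -> 170
FD 3.4: (-42.944,23.804) -> (-46.292,24.395) [heading=170, draw]
LT 90: heading 170 -> 260
RT 90: heading 260 -> 170
RT 180: heading 170 -> 350
Final: pos=(-46.292,24.395), heading=350, 6 segment(s) drawn

Segment endpoints: x in {-46.292, -42.944, -41.02, -30.087, -17.143, -6.035, 0}, y in {0, 3.345, 9.502, 16.677, 22.738, 23.804, 24.395}
xmin=-46.292, ymin=0, xmax=0, ymax=24.395

Answer: -46.292 0 0 24.395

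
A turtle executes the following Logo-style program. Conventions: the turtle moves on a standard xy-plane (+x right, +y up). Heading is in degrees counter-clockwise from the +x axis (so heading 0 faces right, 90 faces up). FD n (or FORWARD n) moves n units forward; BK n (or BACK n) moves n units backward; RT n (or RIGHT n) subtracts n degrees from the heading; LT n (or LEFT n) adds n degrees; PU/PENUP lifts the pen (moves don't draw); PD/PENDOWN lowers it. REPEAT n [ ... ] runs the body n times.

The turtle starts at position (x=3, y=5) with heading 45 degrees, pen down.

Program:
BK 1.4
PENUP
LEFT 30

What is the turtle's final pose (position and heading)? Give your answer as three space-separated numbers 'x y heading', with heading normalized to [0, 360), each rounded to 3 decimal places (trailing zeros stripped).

Answer: 2.01 4.01 75

Derivation:
Executing turtle program step by step:
Start: pos=(3,5), heading=45, pen down
BK 1.4: (3,5) -> (2.01,4.01) [heading=45, draw]
PU: pen up
LT 30: heading 45 -> 75
Final: pos=(2.01,4.01), heading=75, 1 segment(s) drawn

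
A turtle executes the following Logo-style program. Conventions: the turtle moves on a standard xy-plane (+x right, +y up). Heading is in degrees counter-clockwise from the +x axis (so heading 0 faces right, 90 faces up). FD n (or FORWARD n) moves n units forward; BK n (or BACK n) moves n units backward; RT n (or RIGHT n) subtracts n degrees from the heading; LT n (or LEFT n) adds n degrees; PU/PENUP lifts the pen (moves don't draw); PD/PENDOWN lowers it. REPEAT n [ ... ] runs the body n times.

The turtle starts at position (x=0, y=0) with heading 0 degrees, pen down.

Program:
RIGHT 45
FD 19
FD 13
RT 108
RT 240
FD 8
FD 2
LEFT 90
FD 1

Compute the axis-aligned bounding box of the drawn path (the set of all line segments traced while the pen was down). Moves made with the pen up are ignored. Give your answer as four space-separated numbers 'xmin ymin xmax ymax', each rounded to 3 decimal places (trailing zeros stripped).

Answer: 0 -28.074 31.559 0

Derivation:
Executing turtle program step by step:
Start: pos=(0,0), heading=0, pen down
RT 45: heading 0 -> 315
FD 19: (0,0) -> (13.435,-13.435) [heading=315, draw]
FD 13: (13.435,-13.435) -> (22.627,-22.627) [heading=315, draw]
RT 108: heading 315 -> 207
RT 240: heading 207 -> 327
FD 8: (22.627,-22.627) -> (29.337,-26.985) [heading=327, draw]
FD 2: (29.337,-26.985) -> (31.014,-28.074) [heading=327, draw]
LT 90: heading 327 -> 57
FD 1: (31.014,-28.074) -> (31.559,-27.235) [heading=57, draw]
Final: pos=(31.559,-27.235), heading=57, 5 segment(s) drawn

Segment endpoints: x in {0, 13.435, 22.627, 29.337, 31.014, 31.559}, y in {-28.074, -27.235, -26.985, -22.627, -13.435, 0}
xmin=0, ymin=-28.074, xmax=31.559, ymax=0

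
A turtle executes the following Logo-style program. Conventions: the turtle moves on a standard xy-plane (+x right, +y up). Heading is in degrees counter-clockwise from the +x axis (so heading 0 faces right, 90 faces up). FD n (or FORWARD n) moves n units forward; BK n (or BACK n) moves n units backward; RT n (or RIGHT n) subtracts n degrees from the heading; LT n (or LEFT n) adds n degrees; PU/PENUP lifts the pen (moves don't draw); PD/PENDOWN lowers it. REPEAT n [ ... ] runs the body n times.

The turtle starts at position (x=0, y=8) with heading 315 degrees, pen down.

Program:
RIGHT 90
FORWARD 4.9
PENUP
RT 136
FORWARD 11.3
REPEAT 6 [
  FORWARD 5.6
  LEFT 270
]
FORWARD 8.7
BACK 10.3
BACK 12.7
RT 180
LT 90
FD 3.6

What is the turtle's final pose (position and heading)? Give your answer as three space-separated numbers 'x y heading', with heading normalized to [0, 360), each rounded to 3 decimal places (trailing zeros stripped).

Answer: -0.921 35.696 179

Derivation:
Executing turtle program step by step:
Start: pos=(0,8), heading=315, pen down
RT 90: heading 315 -> 225
FD 4.9: (0,8) -> (-3.465,4.535) [heading=225, draw]
PU: pen up
RT 136: heading 225 -> 89
FD 11.3: (-3.465,4.535) -> (-3.268,15.833) [heading=89, move]
REPEAT 6 [
  -- iteration 1/6 --
  FD 5.6: (-3.268,15.833) -> (-3.17,21.433) [heading=89, move]
  LT 270: heading 89 -> 359
  -- iteration 2/6 --
  FD 5.6: (-3.17,21.433) -> (2.429,21.335) [heading=359, move]
  LT 270: heading 359 -> 269
  -- iteration 3/6 --
  FD 5.6: (2.429,21.335) -> (2.332,15.736) [heading=269, move]
  LT 270: heading 269 -> 179
  -- iteration 4/6 --
  FD 5.6: (2.332,15.736) -> (-3.268,15.833) [heading=179, move]
  LT 270: heading 179 -> 89
  -- iteration 5/6 --
  FD 5.6: (-3.268,15.833) -> (-3.17,21.433) [heading=89, move]
  LT 270: heading 89 -> 359
  -- iteration 6/6 --
  FD 5.6: (-3.17,21.433) -> (2.429,21.335) [heading=359, move]
  LT 270: heading 359 -> 269
]
FD 8.7: (2.429,21.335) -> (2.277,12.636) [heading=269, move]
BK 10.3: (2.277,12.636) -> (2.457,22.935) [heading=269, move]
BK 12.7: (2.457,22.935) -> (2.679,35.633) [heading=269, move]
RT 180: heading 269 -> 89
LT 90: heading 89 -> 179
FD 3.6: (2.679,35.633) -> (-0.921,35.696) [heading=179, move]
Final: pos=(-0.921,35.696), heading=179, 1 segment(s) drawn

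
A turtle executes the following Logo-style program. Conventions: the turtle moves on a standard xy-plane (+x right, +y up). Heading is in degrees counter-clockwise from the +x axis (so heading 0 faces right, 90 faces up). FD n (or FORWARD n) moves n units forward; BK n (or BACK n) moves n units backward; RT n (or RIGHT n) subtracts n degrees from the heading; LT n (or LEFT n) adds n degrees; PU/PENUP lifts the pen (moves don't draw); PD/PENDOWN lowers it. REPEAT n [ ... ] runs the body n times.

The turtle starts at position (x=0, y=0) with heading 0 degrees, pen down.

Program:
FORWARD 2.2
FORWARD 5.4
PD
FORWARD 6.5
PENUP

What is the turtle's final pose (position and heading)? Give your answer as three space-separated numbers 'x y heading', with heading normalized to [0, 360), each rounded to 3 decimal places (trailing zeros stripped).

Answer: 14.1 0 0

Derivation:
Executing turtle program step by step:
Start: pos=(0,0), heading=0, pen down
FD 2.2: (0,0) -> (2.2,0) [heading=0, draw]
FD 5.4: (2.2,0) -> (7.6,0) [heading=0, draw]
PD: pen down
FD 6.5: (7.6,0) -> (14.1,0) [heading=0, draw]
PU: pen up
Final: pos=(14.1,0), heading=0, 3 segment(s) drawn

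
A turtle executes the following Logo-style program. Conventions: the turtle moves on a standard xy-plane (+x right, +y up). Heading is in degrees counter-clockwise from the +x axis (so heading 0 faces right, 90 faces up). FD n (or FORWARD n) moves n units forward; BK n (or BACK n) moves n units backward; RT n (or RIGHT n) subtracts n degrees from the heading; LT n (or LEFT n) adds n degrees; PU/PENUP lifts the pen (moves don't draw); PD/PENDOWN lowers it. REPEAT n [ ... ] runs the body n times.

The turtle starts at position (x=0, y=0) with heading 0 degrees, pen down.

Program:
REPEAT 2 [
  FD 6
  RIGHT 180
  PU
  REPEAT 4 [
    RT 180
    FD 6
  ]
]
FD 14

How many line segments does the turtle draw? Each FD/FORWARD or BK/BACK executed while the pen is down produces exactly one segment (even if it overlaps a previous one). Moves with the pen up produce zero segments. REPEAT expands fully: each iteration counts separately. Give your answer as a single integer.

Answer: 1

Derivation:
Executing turtle program step by step:
Start: pos=(0,0), heading=0, pen down
REPEAT 2 [
  -- iteration 1/2 --
  FD 6: (0,0) -> (6,0) [heading=0, draw]
  RT 180: heading 0 -> 180
  PU: pen up
  REPEAT 4 [
    -- iteration 1/4 --
    RT 180: heading 180 -> 0
    FD 6: (6,0) -> (12,0) [heading=0, move]
    -- iteration 2/4 --
    RT 180: heading 0 -> 180
    FD 6: (12,0) -> (6,0) [heading=180, move]
    -- iteration 3/4 --
    RT 180: heading 180 -> 0
    FD 6: (6,0) -> (12,0) [heading=0, move]
    -- iteration 4/4 --
    RT 180: heading 0 -> 180
    FD 6: (12,0) -> (6,0) [heading=180, move]
  ]
  -- iteration 2/2 --
  FD 6: (6,0) -> (0,0) [heading=180, move]
  RT 180: heading 180 -> 0
  PU: pen up
  REPEAT 4 [
    -- iteration 1/4 --
    RT 180: heading 0 -> 180
    FD 6: (0,0) -> (-6,0) [heading=180, move]
    -- iteration 2/4 --
    RT 180: heading 180 -> 0
    FD 6: (-6,0) -> (0,0) [heading=0, move]
    -- iteration 3/4 --
    RT 180: heading 0 -> 180
    FD 6: (0,0) -> (-6,0) [heading=180, move]
    -- iteration 4/4 --
    RT 180: heading 180 -> 0
    FD 6: (-6,0) -> (0,0) [heading=0, move]
  ]
]
FD 14: (0,0) -> (14,0) [heading=0, move]
Final: pos=(14,0), heading=0, 1 segment(s) drawn
Segments drawn: 1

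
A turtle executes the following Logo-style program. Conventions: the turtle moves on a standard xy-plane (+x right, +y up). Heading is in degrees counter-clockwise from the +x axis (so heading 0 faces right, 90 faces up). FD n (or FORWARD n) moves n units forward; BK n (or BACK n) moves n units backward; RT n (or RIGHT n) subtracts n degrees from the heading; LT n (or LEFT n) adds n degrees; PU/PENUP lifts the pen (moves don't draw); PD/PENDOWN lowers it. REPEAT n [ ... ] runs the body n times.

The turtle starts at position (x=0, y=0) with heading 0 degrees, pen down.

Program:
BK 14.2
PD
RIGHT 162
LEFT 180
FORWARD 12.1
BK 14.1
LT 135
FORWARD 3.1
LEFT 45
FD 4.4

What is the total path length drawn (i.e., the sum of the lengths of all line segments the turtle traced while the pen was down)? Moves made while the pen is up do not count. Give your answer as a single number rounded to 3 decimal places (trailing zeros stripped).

Answer: 47.9

Derivation:
Executing turtle program step by step:
Start: pos=(0,0), heading=0, pen down
BK 14.2: (0,0) -> (-14.2,0) [heading=0, draw]
PD: pen down
RT 162: heading 0 -> 198
LT 180: heading 198 -> 18
FD 12.1: (-14.2,0) -> (-2.692,3.739) [heading=18, draw]
BK 14.1: (-2.692,3.739) -> (-16.102,-0.618) [heading=18, draw]
LT 135: heading 18 -> 153
FD 3.1: (-16.102,-0.618) -> (-18.864,0.789) [heading=153, draw]
LT 45: heading 153 -> 198
FD 4.4: (-18.864,0.789) -> (-23.049,-0.57) [heading=198, draw]
Final: pos=(-23.049,-0.57), heading=198, 5 segment(s) drawn

Segment lengths:
  seg 1: (0,0) -> (-14.2,0), length = 14.2
  seg 2: (-14.2,0) -> (-2.692,3.739), length = 12.1
  seg 3: (-2.692,3.739) -> (-16.102,-0.618), length = 14.1
  seg 4: (-16.102,-0.618) -> (-18.864,0.789), length = 3.1
  seg 5: (-18.864,0.789) -> (-23.049,-0.57), length = 4.4
Total = 47.9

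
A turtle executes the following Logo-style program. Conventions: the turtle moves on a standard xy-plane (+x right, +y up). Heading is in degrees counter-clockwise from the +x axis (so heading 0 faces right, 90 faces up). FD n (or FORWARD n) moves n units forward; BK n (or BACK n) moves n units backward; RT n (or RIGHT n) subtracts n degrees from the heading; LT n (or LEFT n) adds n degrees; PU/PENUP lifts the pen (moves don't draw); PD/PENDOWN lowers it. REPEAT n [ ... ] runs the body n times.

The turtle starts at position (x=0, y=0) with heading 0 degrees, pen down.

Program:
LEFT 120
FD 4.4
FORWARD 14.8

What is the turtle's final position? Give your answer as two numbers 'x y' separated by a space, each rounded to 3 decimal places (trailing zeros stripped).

Executing turtle program step by step:
Start: pos=(0,0), heading=0, pen down
LT 120: heading 0 -> 120
FD 4.4: (0,0) -> (-2.2,3.811) [heading=120, draw]
FD 14.8: (-2.2,3.811) -> (-9.6,16.628) [heading=120, draw]
Final: pos=(-9.6,16.628), heading=120, 2 segment(s) drawn

Answer: -9.6 16.628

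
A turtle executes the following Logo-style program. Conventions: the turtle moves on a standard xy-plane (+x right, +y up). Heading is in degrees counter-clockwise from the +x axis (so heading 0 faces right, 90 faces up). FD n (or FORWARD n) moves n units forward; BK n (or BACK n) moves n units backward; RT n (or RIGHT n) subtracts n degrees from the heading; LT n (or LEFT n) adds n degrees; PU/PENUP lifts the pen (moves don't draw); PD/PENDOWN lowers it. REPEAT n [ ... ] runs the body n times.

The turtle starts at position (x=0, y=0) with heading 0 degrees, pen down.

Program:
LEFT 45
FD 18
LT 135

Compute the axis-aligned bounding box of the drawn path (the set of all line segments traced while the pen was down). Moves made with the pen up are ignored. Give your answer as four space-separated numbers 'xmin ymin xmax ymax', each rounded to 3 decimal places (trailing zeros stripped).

Executing turtle program step by step:
Start: pos=(0,0), heading=0, pen down
LT 45: heading 0 -> 45
FD 18: (0,0) -> (12.728,12.728) [heading=45, draw]
LT 135: heading 45 -> 180
Final: pos=(12.728,12.728), heading=180, 1 segment(s) drawn

Segment endpoints: x in {0, 12.728}, y in {0, 12.728}
xmin=0, ymin=0, xmax=12.728, ymax=12.728

Answer: 0 0 12.728 12.728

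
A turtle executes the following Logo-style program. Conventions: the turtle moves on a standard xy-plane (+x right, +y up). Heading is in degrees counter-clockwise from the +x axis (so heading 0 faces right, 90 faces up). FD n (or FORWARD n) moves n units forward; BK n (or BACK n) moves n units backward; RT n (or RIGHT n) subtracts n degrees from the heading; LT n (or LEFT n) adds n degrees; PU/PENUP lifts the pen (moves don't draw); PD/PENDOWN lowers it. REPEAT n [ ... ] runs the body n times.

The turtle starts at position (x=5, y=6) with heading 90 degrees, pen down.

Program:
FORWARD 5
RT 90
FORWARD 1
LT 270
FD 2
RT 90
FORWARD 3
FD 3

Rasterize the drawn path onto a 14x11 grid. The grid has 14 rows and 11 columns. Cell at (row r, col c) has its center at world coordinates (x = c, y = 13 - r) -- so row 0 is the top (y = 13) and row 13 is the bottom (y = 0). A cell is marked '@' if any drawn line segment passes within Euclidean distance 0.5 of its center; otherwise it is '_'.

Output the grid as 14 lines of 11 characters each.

Segment 0: (5,6) -> (5,11)
Segment 1: (5,11) -> (6,11)
Segment 2: (6,11) -> (6,9)
Segment 3: (6,9) -> (3,9)
Segment 4: (3,9) -> (0,9)

Answer: ___________
___________
_____@@____
_____@@____
@@@@@@@____
_____@_____
_____@_____
_____@_____
___________
___________
___________
___________
___________
___________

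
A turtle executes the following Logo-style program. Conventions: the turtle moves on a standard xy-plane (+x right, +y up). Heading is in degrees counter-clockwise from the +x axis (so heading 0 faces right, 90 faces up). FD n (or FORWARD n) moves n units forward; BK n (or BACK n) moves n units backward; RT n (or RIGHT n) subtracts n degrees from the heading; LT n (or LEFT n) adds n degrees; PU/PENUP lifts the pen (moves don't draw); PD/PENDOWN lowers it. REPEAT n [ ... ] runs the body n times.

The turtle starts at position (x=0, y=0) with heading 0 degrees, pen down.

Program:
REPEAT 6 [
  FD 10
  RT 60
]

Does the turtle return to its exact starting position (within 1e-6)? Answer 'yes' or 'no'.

Executing turtle program step by step:
Start: pos=(0,0), heading=0, pen down
REPEAT 6 [
  -- iteration 1/6 --
  FD 10: (0,0) -> (10,0) [heading=0, draw]
  RT 60: heading 0 -> 300
  -- iteration 2/6 --
  FD 10: (10,0) -> (15,-8.66) [heading=300, draw]
  RT 60: heading 300 -> 240
  -- iteration 3/6 --
  FD 10: (15,-8.66) -> (10,-17.321) [heading=240, draw]
  RT 60: heading 240 -> 180
  -- iteration 4/6 --
  FD 10: (10,-17.321) -> (0,-17.321) [heading=180, draw]
  RT 60: heading 180 -> 120
  -- iteration 5/6 --
  FD 10: (0,-17.321) -> (-5,-8.66) [heading=120, draw]
  RT 60: heading 120 -> 60
  -- iteration 6/6 --
  FD 10: (-5,-8.66) -> (0,0) [heading=60, draw]
  RT 60: heading 60 -> 0
]
Final: pos=(0,0), heading=0, 6 segment(s) drawn

Start position: (0, 0)
Final position: (0, 0)
Distance = 0; < 1e-6 -> CLOSED

Answer: yes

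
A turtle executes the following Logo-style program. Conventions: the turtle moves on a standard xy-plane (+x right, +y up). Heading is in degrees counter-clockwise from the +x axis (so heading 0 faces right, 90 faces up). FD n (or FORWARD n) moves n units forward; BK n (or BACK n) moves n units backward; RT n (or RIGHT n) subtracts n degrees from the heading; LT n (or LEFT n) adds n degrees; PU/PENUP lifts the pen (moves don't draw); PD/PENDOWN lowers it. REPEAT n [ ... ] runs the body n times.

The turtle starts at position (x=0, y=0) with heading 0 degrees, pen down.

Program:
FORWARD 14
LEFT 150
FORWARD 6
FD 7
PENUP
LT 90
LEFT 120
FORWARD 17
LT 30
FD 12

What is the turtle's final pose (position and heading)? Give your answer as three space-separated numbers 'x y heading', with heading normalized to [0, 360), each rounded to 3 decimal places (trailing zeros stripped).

Executing turtle program step by step:
Start: pos=(0,0), heading=0, pen down
FD 14: (0,0) -> (14,0) [heading=0, draw]
LT 150: heading 0 -> 150
FD 6: (14,0) -> (8.804,3) [heading=150, draw]
FD 7: (8.804,3) -> (2.742,6.5) [heading=150, draw]
PU: pen up
LT 90: heading 150 -> 240
LT 120: heading 240 -> 0
FD 17: (2.742,6.5) -> (19.742,6.5) [heading=0, move]
LT 30: heading 0 -> 30
FD 12: (19.742,6.5) -> (30.134,12.5) [heading=30, move]
Final: pos=(30.134,12.5), heading=30, 3 segment(s) drawn

Answer: 30.134 12.5 30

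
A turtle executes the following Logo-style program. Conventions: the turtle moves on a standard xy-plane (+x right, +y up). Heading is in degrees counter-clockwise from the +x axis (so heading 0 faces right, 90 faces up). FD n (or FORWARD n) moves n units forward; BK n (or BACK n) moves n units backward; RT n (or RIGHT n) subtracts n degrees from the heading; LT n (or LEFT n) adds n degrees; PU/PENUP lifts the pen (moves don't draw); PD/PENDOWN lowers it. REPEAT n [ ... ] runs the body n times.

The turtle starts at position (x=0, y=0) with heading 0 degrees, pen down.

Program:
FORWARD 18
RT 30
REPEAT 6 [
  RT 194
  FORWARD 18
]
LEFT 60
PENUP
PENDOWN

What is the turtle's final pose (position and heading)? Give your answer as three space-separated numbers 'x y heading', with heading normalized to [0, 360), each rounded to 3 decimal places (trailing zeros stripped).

Answer: 6.088 -2.315 306

Derivation:
Executing turtle program step by step:
Start: pos=(0,0), heading=0, pen down
FD 18: (0,0) -> (18,0) [heading=0, draw]
RT 30: heading 0 -> 330
REPEAT 6 [
  -- iteration 1/6 --
  RT 194: heading 330 -> 136
  FD 18: (18,0) -> (5.052,12.504) [heading=136, draw]
  -- iteration 2/6 --
  RT 194: heading 136 -> 302
  FD 18: (5.052,12.504) -> (14.59,-2.761) [heading=302, draw]
  -- iteration 3/6 --
  RT 194: heading 302 -> 108
  FD 18: (14.59,-2.761) -> (9.028,14.358) [heading=108, draw]
  -- iteration 4/6 --
  RT 194: heading 108 -> 274
  FD 18: (9.028,14.358) -> (10.284,-3.598) [heading=274, draw]
  -- iteration 5/6 --
  RT 194: heading 274 -> 80
  FD 18: (10.284,-3.598) -> (13.409,14.128) [heading=80, draw]
  -- iteration 6/6 --
  RT 194: heading 80 -> 246
  FD 18: (13.409,14.128) -> (6.088,-2.315) [heading=246, draw]
]
LT 60: heading 246 -> 306
PU: pen up
PD: pen down
Final: pos=(6.088,-2.315), heading=306, 7 segment(s) drawn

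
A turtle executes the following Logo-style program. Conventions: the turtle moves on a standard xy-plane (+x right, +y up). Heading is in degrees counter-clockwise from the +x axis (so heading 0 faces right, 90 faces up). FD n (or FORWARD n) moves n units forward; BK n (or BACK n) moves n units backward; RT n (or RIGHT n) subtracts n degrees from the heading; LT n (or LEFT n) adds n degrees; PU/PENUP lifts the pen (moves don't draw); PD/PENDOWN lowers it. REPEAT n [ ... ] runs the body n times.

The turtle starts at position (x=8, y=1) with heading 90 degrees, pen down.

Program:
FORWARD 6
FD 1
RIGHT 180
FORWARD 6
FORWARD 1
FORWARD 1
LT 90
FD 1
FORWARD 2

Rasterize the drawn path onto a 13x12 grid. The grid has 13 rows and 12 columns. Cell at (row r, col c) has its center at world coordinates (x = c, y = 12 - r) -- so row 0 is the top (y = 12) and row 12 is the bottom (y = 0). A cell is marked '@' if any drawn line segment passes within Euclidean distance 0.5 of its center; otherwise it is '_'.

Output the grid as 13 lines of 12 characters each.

Segment 0: (8,1) -> (8,7)
Segment 1: (8,7) -> (8,8)
Segment 2: (8,8) -> (8,2)
Segment 3: (8,2) -> (8,1)
Segment 4: (8,1) -> (8,0)
Segment 5: (8,0) -> (9,0)
Segment 6: (9,0) -> (11,0)

Answer: ____________
____________
____________
____________
________@___
________@___
________@___
________@___
________@___
________@___
________@___
________@___
________@@@@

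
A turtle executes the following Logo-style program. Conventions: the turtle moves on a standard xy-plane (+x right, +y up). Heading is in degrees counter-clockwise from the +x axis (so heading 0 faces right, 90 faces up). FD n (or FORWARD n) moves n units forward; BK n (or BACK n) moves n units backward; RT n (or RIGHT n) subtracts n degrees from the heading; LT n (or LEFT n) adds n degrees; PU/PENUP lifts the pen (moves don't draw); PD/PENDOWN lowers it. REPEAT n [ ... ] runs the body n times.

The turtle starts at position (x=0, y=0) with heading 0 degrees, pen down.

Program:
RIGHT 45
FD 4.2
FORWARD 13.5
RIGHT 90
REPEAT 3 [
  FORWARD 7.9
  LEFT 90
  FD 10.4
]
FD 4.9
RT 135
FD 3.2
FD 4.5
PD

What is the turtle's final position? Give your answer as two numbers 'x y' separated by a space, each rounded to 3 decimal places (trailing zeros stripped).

Executing turtle program step by step:
Start: pos=(0,0), heading=0, pen down
RT 45: heading 0 -> 315
FD 4.2: (0,0) -> (2.97,-2.97) [heading=315, draw]
FD 13.5: (2.97,-2.97) -> (12.516,-12.516) [heading=315, draw]
RT 90: heading 315 -> 225
REPEAT 3 [
  -- iteration 1/3 --
  FD 7.9: (12.516,-12.516) -> (6.93,-18.102) [heading=225, draw]
  LT 90: heading 225 -> 315
  FD 10.4: (6.93,-18.102) -> (14.284,-25.456) [heading=315, draw]
  -- iteration 2/3 --
  FD 7.9: (14.284,-25.456) -> (19.87,-31.042) [heading=315, draw]
  LT 90: heading 315 -> 45
  FD 10.4: (19.87,-31.042) -> (27.224,-23.688) [heading=45, draw]
  -- iteration 3/3 --
  FD 7.9: (27.224,-23.688) -> (32.81,-18.102) [heading=45, draw]
  LT 90: heading 45 -> 135
  FD 10.4: (32.81,-18.102) -> (25.456,-10.748) [heading=135, draw]
]
FD 4.9: (25.456,-10.748) -> (21.991,-7.283) [heading=135, draw]
RT 135: heading 135 -> 0
FD 3.2: (21.991,-7.283) -> (25.191,-7.283) [heading=0, draw]
FD 4.5: (25.191,-7.283) -> (29.691,-7.283) [heading=0, draw]
PD: pen down
Final: pos=(29.691,-7.283), heading=0, 11 segment(s) drawn

Answer: 29.691 -7.283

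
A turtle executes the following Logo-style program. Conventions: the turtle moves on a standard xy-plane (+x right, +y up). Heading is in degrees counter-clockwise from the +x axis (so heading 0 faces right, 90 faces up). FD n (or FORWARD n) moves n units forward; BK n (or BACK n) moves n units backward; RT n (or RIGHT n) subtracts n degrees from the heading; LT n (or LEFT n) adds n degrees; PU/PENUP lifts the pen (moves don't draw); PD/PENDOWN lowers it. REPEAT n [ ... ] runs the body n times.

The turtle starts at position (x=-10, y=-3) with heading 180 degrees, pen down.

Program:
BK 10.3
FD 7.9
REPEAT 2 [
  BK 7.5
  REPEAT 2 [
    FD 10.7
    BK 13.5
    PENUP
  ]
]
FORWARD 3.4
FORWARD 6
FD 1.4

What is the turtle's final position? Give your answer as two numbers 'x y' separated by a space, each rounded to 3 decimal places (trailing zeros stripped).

Answer: 7.8 -3

Derivation:
Executing turtle program step by step:
Start: pos=(-10,-3), heading=180, pen down
BK 10.3: (-10,-3) -> (0.3,-3) [heading=180, draw]
FD 7.9: (0.3,-3) -> (-7.6,-3) [heading=180, draw]
REPEAT 2 [
  -- iteration 1/2 --
  BK 7.5: (-7.6,-3) -> (-0.1,-3) [heading=180, draw]
  REPEAT 2 [
    -- iteration 1/2 --
    FD 10.7: (-0.1,-3) -> (-10.8,-3) [heading=180, draw]
    BK 13.5: (-10.8,-3) -> (2.7,-3) [heading=180, draw]
    PU: pen up
    -- iteration 2/2 --
    FD 10.7: (2.7,-3) -> (-8,-3) [heading=180, move]
    BK 13.5: (-8,-3) -> (5.5,-3) [heading=180, move]
    PU: pen up
  ]
  -- iteration 2/2 --
  BK 7.5: (5.5,-3) -> (13,-3) [heading=180, move]
  REPEAT 2 [
    -- iteration 1/2 --
    FD 10.7: (13,-3) -> (2.3,-3) [heading=180, move]
    BK 13.5: (2.3,-3) -> (15.8,-3) [heading=180, move]
    PU: pen up
    -- iteration 2/2 --
    FD 10.7: (15.8,-3) -> (5.1,-3) [heading=180, move]
    BK 13.5: (5.1,-3) -> (18.6,-3) [heading=180, move]
    PU: pen up
  ]
]
FD 3.4: (18.6,-3) -> (15.2,-3) [heading=180, move]
FD 6: (15.2,-3) -> (9.2,-3) [heading=180, move]
FD 1.4: (9.2,-3) -> (7.8,-3) [heading=180, move]
Final: pos=(7.8,-3), heading=180, 5 segment(s) drawn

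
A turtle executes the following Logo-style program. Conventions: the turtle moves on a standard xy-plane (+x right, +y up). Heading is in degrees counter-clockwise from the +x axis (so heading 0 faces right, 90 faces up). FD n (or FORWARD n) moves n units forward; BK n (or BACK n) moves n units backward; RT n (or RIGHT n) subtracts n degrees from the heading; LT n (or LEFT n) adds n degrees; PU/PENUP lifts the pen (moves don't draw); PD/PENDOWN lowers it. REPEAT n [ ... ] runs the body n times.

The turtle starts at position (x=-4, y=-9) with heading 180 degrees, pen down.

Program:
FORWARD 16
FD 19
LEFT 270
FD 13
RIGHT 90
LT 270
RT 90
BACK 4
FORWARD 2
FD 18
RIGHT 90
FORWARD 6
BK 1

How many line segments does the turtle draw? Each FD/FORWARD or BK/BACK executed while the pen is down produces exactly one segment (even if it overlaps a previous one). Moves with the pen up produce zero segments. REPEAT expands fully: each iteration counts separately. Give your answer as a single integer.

Executing turtle program step by step:
Start: pos=(-4,-9), heading=180, pen down
FD 16: (-4,-9) -> (-20,-9) [heading=180, draw]
FD 19: (-20,-9) -> (-39,-9) [heading=180, draw]
LT 270: heading 180 -> 90
FD 13: (-39,-9) -> (-39,4) [heading=90, draw]
RT 90: heading 90 -> 0
LT 270: heading 0 -> 270
RT 90: heading 270 -> 180
BK 4: (-39,4) -> (-35,4) [heading=180, draw]
FD 2: (-35,4) -> (-37,4) [heading=180, draw]
FD 18: (-37,4) -> (-55,4) [heading=180, draw]
RT 90: heading 180 -> 90
FD 6: (-55,4) -> (-55,10) [heading=90, draw]
BK 1: (-55,10) -> (-55,9) [heading=90, draw]
Final: pos=(-55,9), heading=90, 8 segment(s) drawn
Segments drawn: 8

Answer: 8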